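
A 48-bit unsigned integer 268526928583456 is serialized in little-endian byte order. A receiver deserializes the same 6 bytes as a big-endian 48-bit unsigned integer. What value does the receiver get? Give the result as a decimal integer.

268526928583456 in 48-bit hexadecimal is 0xF4394C30DB20.
Stored little-endian, the bytes at ascending addresses are 20 DB 30 4C 39 F4.
Read back as big-endian, the last byte is least significant, giving 0x20DB304C39F4.
0x20DB304C39F4 = 36125780228596.

36125780228596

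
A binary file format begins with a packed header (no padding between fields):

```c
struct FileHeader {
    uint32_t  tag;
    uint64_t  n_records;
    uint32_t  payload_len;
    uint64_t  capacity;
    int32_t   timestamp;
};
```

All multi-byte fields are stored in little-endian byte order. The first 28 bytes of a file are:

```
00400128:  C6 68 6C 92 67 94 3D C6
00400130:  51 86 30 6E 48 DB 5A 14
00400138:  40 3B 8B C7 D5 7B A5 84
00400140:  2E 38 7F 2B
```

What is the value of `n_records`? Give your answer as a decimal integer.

7939993828830581863

`n_records` follows `tag` (4 bytes), so it starts at byte offset 4 and occupies 8 bytes.
Bytes at offsets 4..11: 67 94 3D C6 51 86 30 6E.
In little-endian order the low byte comes first in memory.
Reassemble most-significant byte first: 6E 30 86 51 C6 3D 94 67 → 0x6E308651C63D9467.
0x6E308651C63D9467 = 7939993828830581863.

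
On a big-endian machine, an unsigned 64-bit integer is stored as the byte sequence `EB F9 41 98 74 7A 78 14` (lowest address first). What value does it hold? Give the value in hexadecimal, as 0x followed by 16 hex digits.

0xEBF94198747A7814

Big-endian: lowest address holds the most-significant byte.
The bytes are already most-significant first: 0xEBF94198747A7814.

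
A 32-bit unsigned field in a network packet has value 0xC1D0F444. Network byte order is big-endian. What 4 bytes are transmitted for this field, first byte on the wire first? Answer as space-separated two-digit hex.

C1 D0 F4 44

Split into bytes (most-significant first): C1 D0 F4 44.
Big-endian: lowest address holds the most-significant byte.
So the memory order matches the most-significant-first order: C1 D0 F4 44.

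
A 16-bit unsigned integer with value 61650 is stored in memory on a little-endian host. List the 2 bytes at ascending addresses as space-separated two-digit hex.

61650 in hexadecimal, padded to 16 bits, is 0xF0D2.
Split into bytes (most-significant first): F0 D2.
Little-endian stores the least-significant byte at the lowest address.
So at ascending addresses the bytes are D2 F0.

D2 F0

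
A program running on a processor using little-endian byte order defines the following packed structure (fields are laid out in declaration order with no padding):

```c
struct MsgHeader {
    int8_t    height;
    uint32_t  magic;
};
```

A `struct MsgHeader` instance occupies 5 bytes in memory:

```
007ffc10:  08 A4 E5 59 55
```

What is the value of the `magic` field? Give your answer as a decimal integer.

`magic` follows `height` (1 byte), so it starts at byte offset 1 and occupies 4 bytes.
Bytes at offsets 1..4: A4 E5 59 55.
Little-endian: lowest address holds the least-significant byte.
Reassemble most-significant byte first: 55 59 E5 A4 → 0x5559E5A4.
0x5559E5A4 = 1431954852.

1431954852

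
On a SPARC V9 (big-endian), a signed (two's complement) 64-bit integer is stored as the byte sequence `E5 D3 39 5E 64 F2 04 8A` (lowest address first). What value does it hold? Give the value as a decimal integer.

Big-endian: lowest address holds the most-significant byte.
The bytes are already most-significant first: 0xE5D3395E64F2048A.
Top bit is set, so as a signed 64-bit value this is 0xE5D3395E64F2048A − 2^64 = -1886100741354814326.

-1886100741354814326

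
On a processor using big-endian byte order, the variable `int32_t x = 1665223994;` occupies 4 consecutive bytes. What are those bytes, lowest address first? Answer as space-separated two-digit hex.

1665223994 in hexadecimal, padded to 32 bits, is 0x63414D3A.
Split into bytes (most-significant first): 63 41 4D 3A.
Big-endian: lowest address holds the most-significant byte.
So the memory order matches the most-significant-first order: 63 41 4D 3A.

63 41 4D 3A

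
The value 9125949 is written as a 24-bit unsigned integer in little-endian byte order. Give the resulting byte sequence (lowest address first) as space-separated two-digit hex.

9125949 in hexadecimal, padded to 24 bits, is 0x8B403D.
Split into bytes (most-significant first): 8B 40 3D.
Little-endian stores the least-significant byte at the lowest address.
So at ascending addresses the bytes are 3D 40 8B.

3D 40 8B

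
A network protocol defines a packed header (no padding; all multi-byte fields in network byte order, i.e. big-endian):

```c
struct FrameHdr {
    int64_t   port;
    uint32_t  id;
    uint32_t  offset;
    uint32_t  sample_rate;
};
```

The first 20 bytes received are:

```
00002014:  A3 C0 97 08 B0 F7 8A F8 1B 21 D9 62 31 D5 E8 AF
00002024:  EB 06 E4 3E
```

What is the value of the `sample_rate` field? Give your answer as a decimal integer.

3943097406

`sample_rate` follows `port` (8 B), `id` (4 B), `offset` (4 B), so it starts at offset 8 + 4 + 4 = 16 and occupies 4 bytes.
Bytes at offsets 16..19: EB 06 E4 3E.
Big-endian: lowest address holds the most-significant byte.
The bytes are already most-significant first: 0xEB06E43E.
0xEB06E43E = 3943097406.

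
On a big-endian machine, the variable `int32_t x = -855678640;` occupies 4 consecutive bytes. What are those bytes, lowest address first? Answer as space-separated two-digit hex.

CC FF 61 50

Two's complement of -855678640 in 32 bits: 855678640 = 0x33009EB0; invert → 0xCCFF614F; add 1 → 0xCCFF6150.
Split into bytes (most-significant first): CC FF 61 50.
In big-endian order the high byte comes first in memory.
So the memory order matches the most-significant-first order: CC FF 61 50.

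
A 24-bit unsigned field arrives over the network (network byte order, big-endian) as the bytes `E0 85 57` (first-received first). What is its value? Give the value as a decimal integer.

Big-endian stores the most-significant byte at the lowest address.
The bytes are already most-significant first: 0xE08557.
0xE08557 = 14714199.

14714199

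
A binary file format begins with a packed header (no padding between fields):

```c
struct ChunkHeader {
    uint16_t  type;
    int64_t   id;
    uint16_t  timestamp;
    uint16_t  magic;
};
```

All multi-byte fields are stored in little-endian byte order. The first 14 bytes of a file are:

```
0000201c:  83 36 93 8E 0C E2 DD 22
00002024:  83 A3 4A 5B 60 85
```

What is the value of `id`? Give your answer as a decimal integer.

`id` follows `type` (2 bytes), so it starts at byte offset 2 and occupies 8 bytes.
Bytes at offsets 2..9: 93 8E 0C E2 DD 22 83 A3.
Little-endian stores the least-significant byte at the lowest address.
Reassemble most-significant byte first: A3 83 22 DD E2 0C 8E 93 → 0xA38322DDE20C8E93.
Top bit is set, so as a signed 64-bit value this is 0xA38322DDE20C8E93 − 2^64 = -6664444687202611565.

-6664444687202611565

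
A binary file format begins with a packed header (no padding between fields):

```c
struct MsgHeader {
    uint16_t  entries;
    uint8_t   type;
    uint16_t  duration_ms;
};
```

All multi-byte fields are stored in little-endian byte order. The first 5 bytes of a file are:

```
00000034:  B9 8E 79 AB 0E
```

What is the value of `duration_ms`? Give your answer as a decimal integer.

`duration_ms` follows `entries` (2 B), `type` (1 B), so it starts at offset 2 + 1 = 3 and occupies 2 bytes.
Bytes at offsets 3..4: AB 0E.
Little-endian: lowest address holds the least-significant byte.
Reassemble most-significant byte first: 0E AB → 0x0EAB.
0x0EAB = 3755.

3755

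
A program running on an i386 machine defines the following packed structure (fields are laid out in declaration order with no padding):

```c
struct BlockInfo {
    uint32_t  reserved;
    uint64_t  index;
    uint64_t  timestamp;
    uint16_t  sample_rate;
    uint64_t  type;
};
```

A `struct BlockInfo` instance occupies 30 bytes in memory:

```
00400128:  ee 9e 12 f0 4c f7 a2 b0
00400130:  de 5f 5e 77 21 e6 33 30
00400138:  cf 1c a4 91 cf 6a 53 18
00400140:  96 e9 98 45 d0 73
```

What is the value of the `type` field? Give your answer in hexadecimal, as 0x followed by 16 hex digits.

`type` follows `reserved` (4 B), `index` (8 B), `timestamp` (8 B), `sample_rate` (2 B), so it starts at offset 4 + 8 + 8 + 2 = 22 and occupies 8 bytes.
Bytes at offsets 22..29: 53 18 96 E9 98 45 D0 73.
Little-endian: lowest address holds the least-significant byte.
Reassemble most-significant byte first: 73 D0 45 98 E9 96 18 53 → 0x73D04598E9961853.

0x73D04598E9961853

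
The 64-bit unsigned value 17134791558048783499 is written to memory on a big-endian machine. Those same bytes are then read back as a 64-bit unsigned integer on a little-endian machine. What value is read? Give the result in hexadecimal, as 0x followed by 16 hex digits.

0x8B1CDC552302CBED

17134791558048783499 in 64-bit hexadecimal is 0xEDCB022355DC1C8B.
Stored big-endian, the bytes at ascending addresses are ED CB 02 23 55 DC 1C 8B.
Read back as little-endian, the first byte is least significant, giving 0x8B1CDC552302CBED.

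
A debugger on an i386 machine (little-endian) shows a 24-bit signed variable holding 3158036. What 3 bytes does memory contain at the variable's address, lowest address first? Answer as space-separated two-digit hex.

14 30 30

3158036 in hexadecimal, padded to 24 bits, is 0x303014.
Split into bytes (most-significant first): 30 30 14.
Little-endian stores the least-significant byte at the lowest address.
So at ascending addresses the bytes are 14 30 30.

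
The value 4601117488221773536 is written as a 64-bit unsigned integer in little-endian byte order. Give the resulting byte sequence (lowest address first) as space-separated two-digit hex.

4601117488221773536 in hexadecimal, padded to 64 bits, is 0x3FDA73FA4F4BDEE0.
Split into bytes (most-significant first): 3F DA 73 FA 4F 4B DE E0.
Little-endian stores the least-significant byte at the lowest address.
So at ascending addresses the bytes are E0 DE 4B 4F FA 73 DA 3F.

E0 DE 4B 4F FA 73 DA 3F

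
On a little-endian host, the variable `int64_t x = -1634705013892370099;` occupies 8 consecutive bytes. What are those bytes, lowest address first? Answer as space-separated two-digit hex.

Two's complement of -1634705013892370099 in 64 bits: 1634705013892370099 = 0x16AFA38C919ACEB3; invert → 0xE9505C736E65314C; add 1 → 0xE9505C736E65314D.
Split into bytes (most-significant first): E9 50 5C 73 6E 65 31 4D.
In little-endian order the low byte comes first in memory.
So at ascending addresses the bytes are 4D 31 65 6E 73 5C 50 E9.

4D 31 65 6E 73 5C 50 E9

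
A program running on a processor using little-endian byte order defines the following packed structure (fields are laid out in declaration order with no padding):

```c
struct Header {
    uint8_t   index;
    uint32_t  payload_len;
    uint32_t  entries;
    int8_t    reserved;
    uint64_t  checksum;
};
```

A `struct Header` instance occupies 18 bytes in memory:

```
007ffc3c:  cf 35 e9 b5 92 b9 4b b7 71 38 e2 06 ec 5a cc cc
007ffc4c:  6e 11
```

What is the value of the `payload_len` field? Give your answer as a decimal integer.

`payload_len` follows `index` (1 byte), so it starts at byte offset 1 and occupies 4 bytes.
Bytes at offsets 1..4: 35 E9 B5 92.
Little-endian: lowest address holds the least-significant byte.
Reassemble most-significant byte first: 92 B5 E9 35 → 0x92B5E935.
0x92B5E935 = 2461395253.

2461395253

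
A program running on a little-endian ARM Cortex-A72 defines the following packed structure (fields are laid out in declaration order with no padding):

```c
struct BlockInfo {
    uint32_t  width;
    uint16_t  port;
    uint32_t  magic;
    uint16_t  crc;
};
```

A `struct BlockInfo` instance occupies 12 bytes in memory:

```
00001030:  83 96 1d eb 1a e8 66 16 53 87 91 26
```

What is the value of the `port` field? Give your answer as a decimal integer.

`port` follows `width` (4 bytes), so it starts at byte offset 4 and occupies 2 bytes.
Bytes at offsets 4..5: 1A E8.
Little-endian: lowest address holds the least-significant byte.
Reassemble most-significant byte first: E8 1A → 0xE81A.
0xE81A = 59418.

59418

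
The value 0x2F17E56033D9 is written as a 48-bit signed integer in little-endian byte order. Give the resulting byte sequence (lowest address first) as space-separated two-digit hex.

D9 33 60 E5 17 2F

Split into bytes (most-significant first): 2F 17 E5 60 33 D9.
Little-endian stores the least-significant byte at the lowest address.
So at ascending addresses the bytes are D9 33 60 E5 17 2F.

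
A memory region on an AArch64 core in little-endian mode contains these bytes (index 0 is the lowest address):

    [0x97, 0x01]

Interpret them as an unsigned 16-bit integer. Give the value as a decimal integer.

In little-endian order the low byte comes first in memory.
Reassemble most-significant byte first: 01 97 → 0x0197.
0x0197 = 407.

407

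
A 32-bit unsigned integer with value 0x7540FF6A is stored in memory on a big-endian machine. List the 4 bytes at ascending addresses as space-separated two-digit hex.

75 40 FF 6A

Split into bytes (most-significant first): 75 40 FF 6A.
Big-endian: lowest address holds the most-significant byte.
So the memory order matches the most-significant-first order: 75 40 FF 6A.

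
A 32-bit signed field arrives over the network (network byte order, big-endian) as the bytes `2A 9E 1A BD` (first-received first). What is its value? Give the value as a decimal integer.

Big-endian stores the most-significant byte at the lowest address.
The bytes are already most-significant first: 0x2A9E1ABD.
0x2A9E1ABD = 715004605.

715004605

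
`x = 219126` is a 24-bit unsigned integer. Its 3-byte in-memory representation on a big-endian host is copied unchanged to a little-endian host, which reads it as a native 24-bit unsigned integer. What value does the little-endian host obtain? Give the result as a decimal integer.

16144131

219126 in 24-bit hexadecimal is 0x0357F6.
Stored big-endian, the bytes at ascending addresses are 03 57 F6.
Read back as little-endian, the first byte is least significant, giving 0xF65703.
0xF65703 = 16144131.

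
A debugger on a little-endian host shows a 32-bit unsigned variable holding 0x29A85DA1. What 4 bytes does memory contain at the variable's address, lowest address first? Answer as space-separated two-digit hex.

Split into bytes (most-significant first): 29 A8 5D A1.
Little-endian: lowest address holds the least-significant byte.
So at ascending addresses the bytes are A1 5D A8 29.

A1 5D A8 29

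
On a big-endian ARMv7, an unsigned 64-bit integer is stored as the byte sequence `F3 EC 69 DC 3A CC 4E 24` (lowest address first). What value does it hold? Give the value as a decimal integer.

Big-endian: lowest address holds the most-significant byte.
The bytes are already most-significant first: 0xF3EC69DC3ACC4E24.
0xF3EC69DC3ACC4E24 = 17576539840320392740.

17576539840320392740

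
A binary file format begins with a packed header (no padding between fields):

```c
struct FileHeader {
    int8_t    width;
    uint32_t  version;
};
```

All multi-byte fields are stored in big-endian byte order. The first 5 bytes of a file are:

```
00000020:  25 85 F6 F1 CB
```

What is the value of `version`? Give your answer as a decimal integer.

2247553483

`version` follows `width` (1 byte), so it starts at byte offset 1 and occupies 4 bytes.
Bytes at offsets 1..4: 85 F6 F1 CB.
Big-endian: lowest address holds the most-significant byte.
The bytes are already most-significant first: 0x85F6F1CB.
0x85F6F1CB = 2247553483.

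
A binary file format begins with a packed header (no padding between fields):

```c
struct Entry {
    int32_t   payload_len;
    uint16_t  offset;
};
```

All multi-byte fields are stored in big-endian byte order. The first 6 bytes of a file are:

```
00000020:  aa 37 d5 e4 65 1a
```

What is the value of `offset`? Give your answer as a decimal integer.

25882

`offset` follows `payload_len` (4 bytes), so it starts at byte offset 4 and occupies 2 bytes.
Bytes at offsets 4..5: 65 1A.
In big-endian order the high byte comes first in memory.
The bytes are already most-significant first: 0x651A.
0x651A = 25882.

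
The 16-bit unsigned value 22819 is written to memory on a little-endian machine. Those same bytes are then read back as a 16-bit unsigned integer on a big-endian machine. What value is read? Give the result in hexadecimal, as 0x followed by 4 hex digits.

22819 in 16-bit hexadecimal is 0x5923.
Stored little-endian, the bytes at ascending addresses are 23 59.
Read back as big-endian, the last byte is least significant, giving 0x2359.

0x2359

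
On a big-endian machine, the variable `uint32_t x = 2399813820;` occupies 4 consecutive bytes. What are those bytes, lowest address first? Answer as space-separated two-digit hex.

8F 0A 40 BC

2399813820 in hexadecimal, padded to 32 bits, is 0x8F0A40BC.
Split into bytes (most-significant first): 8F 0A 40 BC.
Big-endian stores the most-significant byte at the lowest address.
So the memory order matches the most-significant-first order: 8F 0A 40 BC.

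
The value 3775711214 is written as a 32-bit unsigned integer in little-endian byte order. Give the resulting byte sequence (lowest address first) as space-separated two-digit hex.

EE C7 0C E1

3775711214 in hexadecimal, padded to 32 bits, is 0xE10CC7EE.
Split into bytes (most-significant first): E1 0C C7 EE.
Little-endian stores the least-significant byte at the lowest address.
So at ascending addresses the bytes are EE C7 0C E1.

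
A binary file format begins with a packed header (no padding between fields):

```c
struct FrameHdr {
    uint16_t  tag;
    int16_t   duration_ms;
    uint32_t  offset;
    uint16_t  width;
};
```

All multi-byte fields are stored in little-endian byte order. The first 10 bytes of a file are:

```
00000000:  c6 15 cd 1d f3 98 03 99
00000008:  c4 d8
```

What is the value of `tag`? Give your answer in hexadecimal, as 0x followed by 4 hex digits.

0x15C6

`tag` is the first field, at byte offset 0, occupying 2 bytes.
Bytes at offsets 0..1: C6 15.
Little-endian: lowest address holds the least-significant byte.
Reassemble most-significant byte first: 15 C6 → 0x15C6.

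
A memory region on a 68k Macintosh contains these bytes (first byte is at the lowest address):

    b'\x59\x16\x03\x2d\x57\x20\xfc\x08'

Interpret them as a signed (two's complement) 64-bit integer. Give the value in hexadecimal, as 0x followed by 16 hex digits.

0x5916032D5720FC08

In big-endian order the high byte comes first in memory.
The bytes are already most-significant first: 0x5916032D5720FC08.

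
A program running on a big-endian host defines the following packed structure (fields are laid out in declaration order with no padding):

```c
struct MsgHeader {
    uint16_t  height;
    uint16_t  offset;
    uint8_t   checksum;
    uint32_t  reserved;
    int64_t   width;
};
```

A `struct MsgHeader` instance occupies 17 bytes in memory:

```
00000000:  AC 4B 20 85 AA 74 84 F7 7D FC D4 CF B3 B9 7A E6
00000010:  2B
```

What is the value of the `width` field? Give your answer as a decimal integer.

`width` follows `height` (2 B), `offset` (2 B), `checksum` (1 B), `reserved` (4 B), so it starts at offset 2 + 2 + 1 + 4 = 9 and occupies 8 bytes.
Bytes at offsets 9..16: FC D4 CF B3 B9 7A E6 2B.
Big-endian: lowest address holds the most-significant byte.
The bytes are already most-significant first: 0xFCD4CFB3B97AE62B.
Top bit is set, so as a signed 64-bit value this is 0xFCD4CFB3B97AE62B − 2^64 = -228329310271117781.

-228329310271117781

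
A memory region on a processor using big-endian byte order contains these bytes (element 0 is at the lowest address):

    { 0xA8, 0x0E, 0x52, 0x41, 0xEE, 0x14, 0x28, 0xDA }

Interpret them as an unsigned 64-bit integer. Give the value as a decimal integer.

Big-endian: lowest address holds the most-significant byte.
The bytes are already most-significant first: 0xA80E5241EE1428DA.
0xA80E5241EE1428DA = 12109706891166492890.

12109706891166492890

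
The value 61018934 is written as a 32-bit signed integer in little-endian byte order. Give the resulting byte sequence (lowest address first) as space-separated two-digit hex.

36 13 A3 03

61018934 in hexadecimal, padded to 32 bits, is 0x03A31336.
Split into bytes (most-significant first): 03 A3 13 36.
Little-endian: lowest address holds the least-significant byte.
So at ascending addresses the bytes are 36 13 A3 03.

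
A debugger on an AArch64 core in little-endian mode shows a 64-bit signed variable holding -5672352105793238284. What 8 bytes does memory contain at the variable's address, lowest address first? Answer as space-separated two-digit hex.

Two's complement of -5672352105793238284 in 64 bits: 5672352105793238284 = 0x4EB83E2FD2BEB50C; invert → 0xB147C1D02D414AF3; add 1 → 0xB147C1D02D414AF4.
Split into bytes (most-significant first): B1 47 C1 D0 2D 41 4A F4.
Little-endian stores the least-significant byte at the lowest address.
So at ascending addresses the bytes are F4 4A 41 2D D0 C1 47 B1.

F4 4A 41 2D D0 C1 47 B1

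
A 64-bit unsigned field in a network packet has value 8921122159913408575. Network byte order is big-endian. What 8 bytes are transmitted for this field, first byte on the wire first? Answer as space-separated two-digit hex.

7B CE 31 56 9B 81 18 3F

8921122159913408575 in hexadecimal, padded to 64 bits, is 0x7BCE31569B81183F.
Split into bytes (most-significant first): 7B CE 31 56 9B 81 18 3F.
Big-endian stores the most-significant byte at the lowest address.
So the memory order matches the most-significant-first order: 7B CE 31 56 9B 81 18 3F.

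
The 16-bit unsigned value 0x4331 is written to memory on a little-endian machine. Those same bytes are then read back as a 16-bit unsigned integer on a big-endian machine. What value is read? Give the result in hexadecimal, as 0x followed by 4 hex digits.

0x3143

Stored little-endian, the bytes at ascending addresses are 31 43.
Read back as big-endian, the last byte is least significant, giving 0x3143.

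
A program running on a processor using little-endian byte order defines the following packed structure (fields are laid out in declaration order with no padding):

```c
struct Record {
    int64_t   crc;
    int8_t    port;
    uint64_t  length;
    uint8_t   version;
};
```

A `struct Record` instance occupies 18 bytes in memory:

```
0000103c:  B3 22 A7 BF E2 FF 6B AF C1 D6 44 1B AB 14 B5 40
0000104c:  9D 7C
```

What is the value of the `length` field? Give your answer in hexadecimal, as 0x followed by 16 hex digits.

0x9D40B514AB1B44D6

`length` follows `crc` (8 B), `port` (1 B), so it starts at offset 8 + 1 = 9 and occupies 8 bytes.
Bytes at offsets 9..16: D6 44 1B AB 14 B5 40 9D.
Little-endian stores the least-significant byte at the lowest address.
Reassemble most-significant byte first: 9D 40 B5 14 AB 1B 44 D6 → 0x9D40B514AB1B44D6.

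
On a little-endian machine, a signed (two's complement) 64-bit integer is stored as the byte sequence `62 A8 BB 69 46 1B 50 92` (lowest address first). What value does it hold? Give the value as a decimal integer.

-7903787356799653790

In little-endian order the low byte comes first in memory.
Reassemble most-significant byte first: 92 50 1B 46 69 BB A8 62 → 0x92501B4669BBA862.
Top bit is set, so as a signed 64-bit value this is 0x92501B4669BBA862 − 2^64 = -7903787356799653790.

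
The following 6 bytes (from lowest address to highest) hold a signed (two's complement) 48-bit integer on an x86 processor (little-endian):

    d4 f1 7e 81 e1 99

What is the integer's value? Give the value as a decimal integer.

Little-endian stores the least-significant byte at the lowest address.
Reassemble most-significant byte first: 99 E1 81 7E F1 D4 → 0x99E1817EF1D4.
Top bit is set, so as a signed 48-bit value this is 0x99E1817EF1D4 − 2^48 = -112281157439020.

-112281157439020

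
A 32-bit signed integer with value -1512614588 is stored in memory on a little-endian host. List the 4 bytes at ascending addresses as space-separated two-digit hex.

Two's complement of -1512614588 in 32 bits: 1512614588 = 0x5A28AABC; invert → 0xA5D75543; add 1 → 0xA5D75544.
Split into bytes (most-significant first): A5 D7 55 44.
In little-endian order the low byte comes first in memory.
So at ascending addresses the bytes are 44 55 D7 A5.

44 55 D7 A5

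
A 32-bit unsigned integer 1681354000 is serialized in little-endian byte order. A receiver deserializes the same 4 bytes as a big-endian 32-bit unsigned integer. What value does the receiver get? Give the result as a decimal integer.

275593060

1681354000 in 32-bit hexadecimal is 0x64376D10.
Stored little-endian, the bytes at ascending addresses are 10 6D 37 64.
Read back as big-endian, the last byte is least significant, giving 0x106D3764.
0x106D3764 = 275593060.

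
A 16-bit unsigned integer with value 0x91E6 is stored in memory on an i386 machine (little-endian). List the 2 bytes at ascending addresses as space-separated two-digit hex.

E6 91

Split into bytes (most-significant first): 91 E6.
Little-endian: lowest address holds the least-significant byte.
So at ascending addresses the bytes are E6 91.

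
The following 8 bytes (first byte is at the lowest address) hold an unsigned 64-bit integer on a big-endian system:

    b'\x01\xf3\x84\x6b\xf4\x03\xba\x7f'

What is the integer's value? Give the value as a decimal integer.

In big-endian order the high byte comes first in memory.
The bytes are already most-significant first: 0x01F3846BF403BA7F.
0x01F3846BF403BA7F = 140601612568869503.

140601612568869503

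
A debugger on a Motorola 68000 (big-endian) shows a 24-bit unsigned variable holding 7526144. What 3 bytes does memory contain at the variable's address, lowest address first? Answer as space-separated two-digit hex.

72 D7 00

7526144 in hexadecimal, padded to 24 bits, is 0x72D700.
Split into bytes (most-significant first): 72 D7 00.
In big-endian order the high byte comes first in memory.
So the memory order matches the most-significant-first order: 72 D7 00.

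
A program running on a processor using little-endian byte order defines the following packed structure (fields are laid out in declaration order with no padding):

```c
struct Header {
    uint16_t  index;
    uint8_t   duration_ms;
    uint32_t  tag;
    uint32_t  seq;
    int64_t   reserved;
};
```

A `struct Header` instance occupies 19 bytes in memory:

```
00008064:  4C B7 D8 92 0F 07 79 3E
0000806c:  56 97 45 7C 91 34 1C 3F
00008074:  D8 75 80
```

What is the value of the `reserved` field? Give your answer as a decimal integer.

`reserved` follows `index` (2 B), `duration_ms` (1 B), `tag` (4 B), `seq` (4 B), so it starts at offset 2 + 1 + 4 + 4 = 11 and occupies 8 bytes.
Bytes at offsets 11..18: 7C 91 34 1C 3F D8 75 80.
In little-endian order the low byte comes first in memory.
Reassemble most-significant byte first: 80 75 D8 3F 1C 34 91 7C → 0x8075D83F1C34917C.
Top bit is set, so as a signed 64-bit value this is 0x8075D83F1C34917C − 2^64 = -9190201699011882628.

-9190201699011882628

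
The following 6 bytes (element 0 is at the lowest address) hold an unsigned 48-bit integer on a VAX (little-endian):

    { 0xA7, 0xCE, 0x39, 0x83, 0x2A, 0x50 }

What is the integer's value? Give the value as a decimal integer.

In little-endian order the low byte comes first in memory.
Reassemble most-significant byte first: 50 2A 83 39 CE A7 → 0x502A8339CEA7.
0x502A8339CEA7 = 88143520452263.

88143520452263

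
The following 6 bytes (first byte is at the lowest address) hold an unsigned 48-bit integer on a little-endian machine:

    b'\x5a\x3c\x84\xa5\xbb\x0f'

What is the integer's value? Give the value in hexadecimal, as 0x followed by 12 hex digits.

0x0FBBA5843C5A

In little-endian order the low byte comes first in memory.
Reassemble most-significant byte first: 0F BB A5 84 3C 5A → 0x0FBBA5843C5A.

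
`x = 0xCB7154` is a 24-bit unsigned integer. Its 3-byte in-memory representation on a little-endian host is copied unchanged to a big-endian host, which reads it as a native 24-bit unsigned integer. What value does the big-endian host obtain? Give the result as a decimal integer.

Stored little-endian, the bytes at ascending addresses are 54 71 CB.
Read back as big-endian, the last byte is least significant, giving 0x5471CB.
0x5471CB = 5534155.

5534155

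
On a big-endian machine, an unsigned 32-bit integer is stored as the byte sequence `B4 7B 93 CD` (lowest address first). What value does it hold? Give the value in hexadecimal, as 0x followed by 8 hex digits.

Big-endian: lowest address holds the most-significant byte.
The bytes are already most-significant first: 0xB47B93CD.

0xB47B93CD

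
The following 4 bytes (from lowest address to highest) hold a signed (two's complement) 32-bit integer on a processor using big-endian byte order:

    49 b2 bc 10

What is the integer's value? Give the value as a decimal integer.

1236450320

Big-endian stores the most-significant byte at the lowest address.
The bytes are already most-significant first: 0x49B2BC10.
0x49B2BC10 = 1236450320.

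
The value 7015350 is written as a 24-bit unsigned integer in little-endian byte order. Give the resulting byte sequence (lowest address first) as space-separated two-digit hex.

B6 0B 6B

7015350 in hexadecimal, padded to 24 bits, is 0x6B0BB6.
Split into bytes (most-significant first): 6B 0B B6.
Little-endian stores the least-significant byte at the lowest address.
So at ascending addresses the bytes are B6 0B 6B.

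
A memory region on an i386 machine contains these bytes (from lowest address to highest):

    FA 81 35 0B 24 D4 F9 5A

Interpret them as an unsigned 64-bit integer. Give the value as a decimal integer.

Little-endian stores the least-significant byte at the lowest address.
Reassemble most-significant byte first: 5A F9 D4 24 0B 35 81 FA → 0x5AF9D4240B3581FA.
0x5AF9D4240B3581FA = 6555503983886434810.

6555503983886434810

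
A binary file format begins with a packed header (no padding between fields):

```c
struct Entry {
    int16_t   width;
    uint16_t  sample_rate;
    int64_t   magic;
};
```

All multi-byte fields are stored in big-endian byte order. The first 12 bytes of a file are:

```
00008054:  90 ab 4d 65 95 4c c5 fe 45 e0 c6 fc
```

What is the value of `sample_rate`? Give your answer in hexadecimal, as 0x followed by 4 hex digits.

0x4D65

`sample_rate` follows `width` (2 bytes), so it starts at byte offset 2 and occupies 2 bytes.
Bytes at offsets 2..3: 4D 65.
Big-endian: lowest address holds the most-significant byte.
The bytes are already most-significant first: 0x4D65.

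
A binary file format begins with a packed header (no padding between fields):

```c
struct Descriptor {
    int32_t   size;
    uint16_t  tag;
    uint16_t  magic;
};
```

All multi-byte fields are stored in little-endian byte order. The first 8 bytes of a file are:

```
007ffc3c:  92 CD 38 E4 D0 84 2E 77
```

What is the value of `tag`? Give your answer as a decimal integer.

34000

`tag` follows `size` (4 bytes), so it starts at byte offset 4 and occupies 2 bytes.
Bytes at offsets 4..5: D0 84.
Little-endian stores the least-significant byte at the lowest address.
Reassemble most-significant byte first: 84 D0 → 0x84D0.
0x84D0 = 34000.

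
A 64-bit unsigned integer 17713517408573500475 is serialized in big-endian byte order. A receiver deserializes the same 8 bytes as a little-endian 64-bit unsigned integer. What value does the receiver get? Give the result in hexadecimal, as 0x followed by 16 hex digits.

0x3BACB89C3B0ED3F5

17713517408573500475 in 64-bit hexadecimal is 0xF5D30E3B9CB8AC3B.
Stored big-endian, the bytes at ascending addresses are F5 D3 0E 3B 9C B8 AC 3B.
Read back as little-endian, the first byte is least significant, giving 0x3BACB89C3B0ED3F5.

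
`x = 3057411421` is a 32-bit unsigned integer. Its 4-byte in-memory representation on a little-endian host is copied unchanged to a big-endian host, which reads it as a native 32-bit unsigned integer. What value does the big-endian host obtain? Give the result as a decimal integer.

3057411421 in 32-bit hexadecimal is 0xB63C655D.
Stored little-endian, the bytes at ascending addresses are 5D 65 3C B6.
Read back as big-endian, the last byte is least significant, giving 0x5D653CB6.
0x5D653CB6 = 1566915766.

1566915766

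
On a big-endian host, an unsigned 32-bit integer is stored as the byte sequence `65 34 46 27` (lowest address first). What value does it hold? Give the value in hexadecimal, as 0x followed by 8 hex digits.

Big-endian: lowest address holds the most-significant byte.
The bytes are already most-significant first: 0x65344627.

0x65344627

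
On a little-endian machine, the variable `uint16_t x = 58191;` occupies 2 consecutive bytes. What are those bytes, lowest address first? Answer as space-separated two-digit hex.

4F E3

58191 in hexadecimal, padded to 16 bits, is 0xE34F.
Split into bytes (most-significant first): E3 4F.
Little-endian: lowest address holds the least-significant byte.
So at ascending addresses the bytes are 4F E3.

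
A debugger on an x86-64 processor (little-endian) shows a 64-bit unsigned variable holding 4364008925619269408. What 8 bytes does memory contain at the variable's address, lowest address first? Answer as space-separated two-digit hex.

4364008925619269408 in hexadecimal, padded to 64 bits, is 0x3C9012FF102BAF20.
Split into bytes (most-significant first): 3C 90 12 FF 10 2B AF 20.
In little-endian order the low byte comes first in memory.
So at ascending addresses the bytes are 20 AF 2B 10 FF 12 90 3C.

20 AF 2B 10 FF 12 90 3C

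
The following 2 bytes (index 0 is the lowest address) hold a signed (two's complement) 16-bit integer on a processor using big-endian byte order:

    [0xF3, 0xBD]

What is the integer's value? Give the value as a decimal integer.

-3139

Big-endian: lowest address holds the most-significant byte.
The bytes are already most-significant first: 0xF3BD.
Top bit is set, so as a signed 16-bit value this is 0xF3BD − 2^16 = -3139.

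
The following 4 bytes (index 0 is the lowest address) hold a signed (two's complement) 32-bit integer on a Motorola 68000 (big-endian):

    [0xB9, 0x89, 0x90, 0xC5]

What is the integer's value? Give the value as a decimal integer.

Big-endian stores the most-significant byte at the lowest address.
The bytes are already most-significant first: 0xB98990C5.
Top bit is set, so as a signed 32-bit value this is 0xB98990C5 − 2^32 = -1182166843.

-1182166843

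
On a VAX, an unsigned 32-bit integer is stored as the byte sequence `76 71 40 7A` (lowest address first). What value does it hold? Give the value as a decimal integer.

Little-endian stores the least-significant byte at the lowest address.
Reassemble most-significant byte first: 7A 40 71 76 → 0x7A407176.
0x7A407176 = 2051043702.

2051043702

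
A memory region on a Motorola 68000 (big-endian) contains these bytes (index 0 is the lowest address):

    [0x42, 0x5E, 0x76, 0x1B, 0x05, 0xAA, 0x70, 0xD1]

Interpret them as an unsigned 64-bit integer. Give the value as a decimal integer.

Big-endian stores the most-significant byte at the lowest address.
The bytes are already most-significant first: 0x425E761B05AA70D1.
0x425E761B05AA70D1 = 4782389712745296081.

4782389712745296081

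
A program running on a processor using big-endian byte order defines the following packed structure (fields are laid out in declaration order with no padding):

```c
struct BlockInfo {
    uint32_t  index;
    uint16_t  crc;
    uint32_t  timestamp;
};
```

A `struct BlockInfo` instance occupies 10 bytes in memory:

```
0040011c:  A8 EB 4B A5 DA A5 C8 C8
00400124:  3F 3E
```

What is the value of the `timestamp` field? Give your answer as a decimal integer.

3368566590

`timestamp` follows `index` (4 B), `crc` (2 B), so it starts at offset 4 + 2 = 6 and occupies 4 bytes.
Bytes at offsets 6..9: C8 C8 3F 3E.
Big-endian stores the most-significant byte at the lowest address.
The bytes are already most-significant first: 0xC8C83F3E.
0xC8C83F3E = 3368566590.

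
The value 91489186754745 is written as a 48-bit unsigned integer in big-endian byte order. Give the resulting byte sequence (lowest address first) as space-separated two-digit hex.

53 35 7C 7A 30 B9

91489186754745 in hexadecimal, padded to 48 bits, is 0x53357C7A30B9.
Split into bytes (most-significant first): 53 35 7C 7A 30 B9.
Big-endian: lowest address holds the most-significant byte.
So the memory order matches the most-significant-first order: 53 35 7C 7A 30 B9.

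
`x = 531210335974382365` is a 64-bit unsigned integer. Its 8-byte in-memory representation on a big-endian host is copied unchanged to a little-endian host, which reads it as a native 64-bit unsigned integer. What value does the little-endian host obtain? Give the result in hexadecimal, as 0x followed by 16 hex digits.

531210335974382365 in 64-bit hexadecimal is 0x075F3CFC70C4DB1D.
Stored big-endian, the bytes at ascending addresses are 07 5F 3C FC 70 C4 DB 1D.
Read back as little-endian, the first byte is least significant, giving 0x1DDBC470FC3C5F07.

0x1DDBC470FC3C5F07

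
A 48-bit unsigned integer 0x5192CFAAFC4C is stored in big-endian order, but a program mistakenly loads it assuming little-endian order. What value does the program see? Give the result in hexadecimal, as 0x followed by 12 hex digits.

0x4CFCAACF9251

Stored big-endian, the bytes at ascending addresses are 51 92 CF AA FC 4C.
Read back as little-endian, the first byte is least significant, giving 0x4CFCAACF9251.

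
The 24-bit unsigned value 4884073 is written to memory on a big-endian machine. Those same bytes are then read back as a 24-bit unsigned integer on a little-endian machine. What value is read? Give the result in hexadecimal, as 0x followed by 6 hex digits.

4884073 in 24-bit hexadecimal is 0x4A8669.
Stored big-endian, the bytes at ascending addresses are 4A 86 69.
Read back as little-endian, the first byte is least significant, giving 0x69864A.

0x69864A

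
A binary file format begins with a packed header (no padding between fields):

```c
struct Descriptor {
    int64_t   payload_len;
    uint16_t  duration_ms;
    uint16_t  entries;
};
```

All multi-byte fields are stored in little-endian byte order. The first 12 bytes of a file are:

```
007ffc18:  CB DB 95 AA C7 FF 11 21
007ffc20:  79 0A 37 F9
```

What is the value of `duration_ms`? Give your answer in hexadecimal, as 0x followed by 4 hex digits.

`duration_ms` follows `payload_len` (8 bytes), so it starts at byte offset 8 and occupies 2 bytes.
Bytes at offsets 8..9: 79 0A.
Little-endian: lowest address holds the least-significant byte.
Reassemble most-significant byte first: 0A 79 → 0x0A79.

0x0A79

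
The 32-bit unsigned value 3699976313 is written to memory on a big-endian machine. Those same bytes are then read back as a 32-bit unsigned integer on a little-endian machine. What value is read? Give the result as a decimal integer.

3699976313 in 32-bit hexadecimal is 0xDC892879.
Stored big-endian, the bytes at ascending addresses are DC 89 28 79.
Read back as little-endian, the first byte is least significant, giving 0x792889DC.
0x792889DC = 2032699868.

2032699868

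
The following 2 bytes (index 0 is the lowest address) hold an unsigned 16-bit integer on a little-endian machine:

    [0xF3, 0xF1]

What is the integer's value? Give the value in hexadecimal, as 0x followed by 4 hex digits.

0xF1F3

Little-endian: lowest address holds the least-significant byte.
Reassemble most-significant byte first: F1 F3 → 0xF1F3.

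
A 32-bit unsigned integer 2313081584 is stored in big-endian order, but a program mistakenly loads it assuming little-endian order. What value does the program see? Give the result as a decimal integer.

2313081584 in 32-bit hexadecimal is 0x89DED2F0.
Stored big-endian, the bytes at ascending addresses are 89 DE D2 F0.
Read back as little-endian, the first byte is least significant, giving 0xF0D2DE89.
0xF0D2DE89 = 4040351369.

4040351369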